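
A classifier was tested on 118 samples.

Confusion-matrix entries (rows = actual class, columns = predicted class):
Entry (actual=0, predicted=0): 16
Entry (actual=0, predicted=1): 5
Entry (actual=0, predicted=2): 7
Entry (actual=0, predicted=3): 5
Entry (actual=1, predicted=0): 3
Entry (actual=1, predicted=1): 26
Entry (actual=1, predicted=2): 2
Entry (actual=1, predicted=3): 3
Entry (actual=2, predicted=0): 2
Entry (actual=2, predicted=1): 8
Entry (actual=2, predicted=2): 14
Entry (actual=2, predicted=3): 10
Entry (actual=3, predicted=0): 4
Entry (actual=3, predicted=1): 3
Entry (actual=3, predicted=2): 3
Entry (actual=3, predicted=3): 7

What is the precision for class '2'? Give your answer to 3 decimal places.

0.538

Treat '2' as positive and all other classes as negative.
precision = TP/(TP+FP).
2: TP=14, FP=7+2+3=12 → 14/26 = 0.5385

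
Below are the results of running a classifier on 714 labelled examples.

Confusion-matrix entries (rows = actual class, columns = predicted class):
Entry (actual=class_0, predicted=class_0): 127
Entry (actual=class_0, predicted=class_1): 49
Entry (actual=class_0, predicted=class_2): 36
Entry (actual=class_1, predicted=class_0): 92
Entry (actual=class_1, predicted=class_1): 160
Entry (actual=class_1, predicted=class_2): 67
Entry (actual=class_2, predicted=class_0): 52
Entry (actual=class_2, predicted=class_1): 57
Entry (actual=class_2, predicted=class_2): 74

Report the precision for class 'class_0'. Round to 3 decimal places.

One-vs-rest for 'class_0': TP = diagonal; FP = other classes predicted 'class_0'; FN = 'class_0' predicted as other.
precision = TP/(TP+FP).
class_0: TP=127, FP=92+52=144 → 127/271 = 0.4686

0.469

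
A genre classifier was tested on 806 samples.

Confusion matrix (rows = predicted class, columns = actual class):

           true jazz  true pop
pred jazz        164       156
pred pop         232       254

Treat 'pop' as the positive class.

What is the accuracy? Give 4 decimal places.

Accuracy = (TP+TN)/N = (254+164)/806 = 0.5186

0.5186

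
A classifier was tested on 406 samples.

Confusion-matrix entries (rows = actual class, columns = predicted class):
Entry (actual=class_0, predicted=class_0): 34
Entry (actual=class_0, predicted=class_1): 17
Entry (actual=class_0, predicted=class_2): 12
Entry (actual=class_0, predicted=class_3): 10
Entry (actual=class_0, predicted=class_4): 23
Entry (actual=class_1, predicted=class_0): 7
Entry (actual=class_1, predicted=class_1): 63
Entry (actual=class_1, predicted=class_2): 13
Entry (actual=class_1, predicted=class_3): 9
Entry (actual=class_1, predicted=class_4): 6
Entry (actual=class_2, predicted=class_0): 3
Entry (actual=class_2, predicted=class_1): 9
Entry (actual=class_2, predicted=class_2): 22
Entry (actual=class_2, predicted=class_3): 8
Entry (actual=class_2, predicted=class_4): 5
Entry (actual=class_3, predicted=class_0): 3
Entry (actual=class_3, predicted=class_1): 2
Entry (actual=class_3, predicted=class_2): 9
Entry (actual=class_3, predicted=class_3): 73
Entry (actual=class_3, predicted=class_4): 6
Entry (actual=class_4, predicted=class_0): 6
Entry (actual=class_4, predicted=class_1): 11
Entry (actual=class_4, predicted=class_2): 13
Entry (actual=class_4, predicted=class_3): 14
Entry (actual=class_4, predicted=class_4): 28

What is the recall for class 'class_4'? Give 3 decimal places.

One-vs-rest for 'class_4': TP = diagonal; FP = other classes predicted 'class_4'; FN = 'class_4' predicted as other.
recall = TP/(TP+FN).
class_4: TP=28, FN=6+11+13+14=44 → 28/72 = 0.3889

0.389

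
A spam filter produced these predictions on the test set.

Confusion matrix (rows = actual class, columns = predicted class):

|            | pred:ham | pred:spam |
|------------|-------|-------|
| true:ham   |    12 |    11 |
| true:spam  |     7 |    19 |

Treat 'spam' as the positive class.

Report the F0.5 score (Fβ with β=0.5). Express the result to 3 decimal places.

Fβ = (1+β²)·TP / ((1+β²)·TP + β²·FN + FP), with β²=1/4
= 1.25·19 / (1.25·19 + 0.25·7 + 11) = 0.651

0.651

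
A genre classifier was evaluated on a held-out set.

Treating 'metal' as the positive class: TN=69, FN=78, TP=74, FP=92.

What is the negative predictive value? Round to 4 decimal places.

NPV = TN/(TN+FN) = 69/(69+78) = 0.4694

0.4694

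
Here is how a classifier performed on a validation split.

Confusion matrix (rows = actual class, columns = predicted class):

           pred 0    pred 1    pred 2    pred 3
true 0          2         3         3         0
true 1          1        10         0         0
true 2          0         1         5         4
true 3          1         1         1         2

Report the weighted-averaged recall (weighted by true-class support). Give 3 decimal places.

0.559

Per-class recall (TP/(TP+FN)):
  0: TP=2, FN=3+3+0=6 → 2/8 = 0.2500
  1: TP=10, FN=1+0+0=1 → 10/11 = 0.9091
  2: TP=5, FN=0+1+4=5 → 5/10 = 0.5000
  3: TP=2, FN=1+1+1=3 → 2/5 = 0.4000
Weighted-recall = Σ (supportᵢ/N)·recallᵢ with N=34: (8/34)·0.2500 + (11/34)·0.9091 + (10/34)·0.5000 + (5/34)·0.4000 = 0.559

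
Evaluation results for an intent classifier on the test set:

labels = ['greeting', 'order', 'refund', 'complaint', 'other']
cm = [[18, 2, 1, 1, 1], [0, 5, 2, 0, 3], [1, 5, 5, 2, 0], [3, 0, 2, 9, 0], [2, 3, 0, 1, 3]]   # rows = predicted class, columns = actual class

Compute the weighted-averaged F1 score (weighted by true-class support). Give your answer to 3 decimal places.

Per-class F1 score (2·TP/(2·TP+FP+FN)):
  greeting: TP=18, FP=2+1+1+1=5, FN=0+1+3+2=6 → 36/47 = 0.7660
  order: TP=5, FP=0+2+0+3=5, FN=2+5+0+3=10 → 10/25 = 0.4000
  refund: TP=5, FP=1+5+2+0=8, FN=1+2+2+0=5 → 10/23 = 0.4348
  complaint: TP=9, FP=3+0+2+0=5, FN=1+0+2+1=4 → 18/27 = 0.6667
  other: TP=3, FP=2+3+0+1=6, FN=1+3+0+0=4 → 6/16 = 0.3750
Weighted-F1 score = Σ (supportᵢ/N)·F1 scoreᵢ with N=69: (24/69)·0.7660 + (15/69)·0.4000 + (10/69)·0.4348 + (13/69)·0.6667 + (7/69)·0.3750 = 0.580

0.580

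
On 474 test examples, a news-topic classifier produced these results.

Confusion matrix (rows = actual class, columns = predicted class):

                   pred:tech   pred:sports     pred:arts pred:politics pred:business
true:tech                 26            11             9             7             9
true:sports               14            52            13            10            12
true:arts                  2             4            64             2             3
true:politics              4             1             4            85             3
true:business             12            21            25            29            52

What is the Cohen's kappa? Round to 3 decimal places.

0.485

Observed agreement pₒ = trace/N = 279/474 = 0.5886
Expected agreement pₑ = Σ (rowᵢ·colᵢ)/N² = (62·58 + 101·89 + 75·115 + 97·133 + 139·79)/474² = 0.2007
κ = (pₒ − pₑ)/(1 − pₑ) = (0.5886 − 0.2007)/(1 − 0.2007) = 0.485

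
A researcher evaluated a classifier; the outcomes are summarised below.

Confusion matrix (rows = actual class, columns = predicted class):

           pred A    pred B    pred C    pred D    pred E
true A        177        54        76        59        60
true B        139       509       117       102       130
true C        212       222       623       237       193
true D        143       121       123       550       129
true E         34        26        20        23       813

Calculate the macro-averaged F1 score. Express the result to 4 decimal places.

0.5231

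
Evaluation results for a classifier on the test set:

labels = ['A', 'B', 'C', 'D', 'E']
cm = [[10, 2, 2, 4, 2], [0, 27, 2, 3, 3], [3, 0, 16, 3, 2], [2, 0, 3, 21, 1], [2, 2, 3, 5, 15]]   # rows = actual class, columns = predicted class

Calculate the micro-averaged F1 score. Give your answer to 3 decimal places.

0.669

Micro-averaging pools counts across classes: ΣTP=89, ΣFP=44, ΣFN=44.
Micro-F1 score = 2·TP/(2·TP+FP+FN) on pooled counts = 0.669 (equals overall accuracy in single-label multiclass).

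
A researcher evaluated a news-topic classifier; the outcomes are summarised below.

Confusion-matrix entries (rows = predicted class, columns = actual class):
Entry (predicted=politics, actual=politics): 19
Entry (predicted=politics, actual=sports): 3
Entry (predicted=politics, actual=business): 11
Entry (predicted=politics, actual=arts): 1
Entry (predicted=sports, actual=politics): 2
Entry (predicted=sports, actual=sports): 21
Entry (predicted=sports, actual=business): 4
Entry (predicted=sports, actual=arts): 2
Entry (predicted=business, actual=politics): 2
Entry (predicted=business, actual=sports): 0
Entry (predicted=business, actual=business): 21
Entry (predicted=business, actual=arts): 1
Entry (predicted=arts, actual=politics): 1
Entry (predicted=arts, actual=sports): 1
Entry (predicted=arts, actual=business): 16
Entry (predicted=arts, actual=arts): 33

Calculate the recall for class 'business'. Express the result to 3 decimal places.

0.404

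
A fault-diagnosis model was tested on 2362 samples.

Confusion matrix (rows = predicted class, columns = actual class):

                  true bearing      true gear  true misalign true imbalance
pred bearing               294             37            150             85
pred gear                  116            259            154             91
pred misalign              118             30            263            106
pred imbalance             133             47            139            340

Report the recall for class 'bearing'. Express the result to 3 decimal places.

0.445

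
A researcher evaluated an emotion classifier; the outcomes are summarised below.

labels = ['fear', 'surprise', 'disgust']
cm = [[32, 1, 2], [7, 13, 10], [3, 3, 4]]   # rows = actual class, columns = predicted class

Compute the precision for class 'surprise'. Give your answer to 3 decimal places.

Take TP from the diagonal, FP from the rest of the 'surprise' prediction marginal, FN from the rest of the 'surprise' actual marginal.
precision = TP/(TP+FP).
surprise: TP=13, FP=1+3=4 → 13/17 = 0.7647

0.765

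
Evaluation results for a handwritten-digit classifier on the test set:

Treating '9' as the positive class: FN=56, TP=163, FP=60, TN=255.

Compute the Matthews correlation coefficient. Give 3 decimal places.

MCC = (TP·TN − FP·FN) / √((TP+FP)(TP+FN)(TN+FP)(TN+FN))
Numerator = 163·255 − 60·56 = 38205
Denominator = √(223·219·315·311) = √4784316705 = 69168.7553
MCC = 38205 / 69168.7553 = 0.552

0.552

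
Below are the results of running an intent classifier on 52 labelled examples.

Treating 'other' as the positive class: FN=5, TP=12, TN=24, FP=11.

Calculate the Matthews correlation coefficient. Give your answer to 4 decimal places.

0.3699

MCC = (TP·TN − FP·FN) / √((TP+FP)(TP+FN)(TN+FP)(TN+FN))
Numerator = 12·24 − 11·5 = 233
Denominator = √(23·17·35·29) = √396865 = 629.9722
MCC = 233 / 629.9722 = 0.3699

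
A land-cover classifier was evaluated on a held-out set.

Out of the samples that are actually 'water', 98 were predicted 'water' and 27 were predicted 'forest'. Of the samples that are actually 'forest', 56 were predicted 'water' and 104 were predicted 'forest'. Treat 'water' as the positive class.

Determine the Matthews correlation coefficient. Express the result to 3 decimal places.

0.432

MCC = (TP·TN − FP·FN) / √((TP+FP)(TP+FN)(TN+FP)(TN+FN))
Numerator = 98·104 − 56·27 = 8680
Denominator = √(154·125·160·131) = √403480000 = 20086.8116
MCC = 8680 / 20086.8116 = 0.432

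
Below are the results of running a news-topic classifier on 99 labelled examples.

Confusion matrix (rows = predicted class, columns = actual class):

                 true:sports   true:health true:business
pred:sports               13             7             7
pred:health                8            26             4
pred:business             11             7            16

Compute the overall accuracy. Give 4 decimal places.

Accuracy = trace / total = (13+26+16=55) / 99 = 55/99 = 0.5556

0.5556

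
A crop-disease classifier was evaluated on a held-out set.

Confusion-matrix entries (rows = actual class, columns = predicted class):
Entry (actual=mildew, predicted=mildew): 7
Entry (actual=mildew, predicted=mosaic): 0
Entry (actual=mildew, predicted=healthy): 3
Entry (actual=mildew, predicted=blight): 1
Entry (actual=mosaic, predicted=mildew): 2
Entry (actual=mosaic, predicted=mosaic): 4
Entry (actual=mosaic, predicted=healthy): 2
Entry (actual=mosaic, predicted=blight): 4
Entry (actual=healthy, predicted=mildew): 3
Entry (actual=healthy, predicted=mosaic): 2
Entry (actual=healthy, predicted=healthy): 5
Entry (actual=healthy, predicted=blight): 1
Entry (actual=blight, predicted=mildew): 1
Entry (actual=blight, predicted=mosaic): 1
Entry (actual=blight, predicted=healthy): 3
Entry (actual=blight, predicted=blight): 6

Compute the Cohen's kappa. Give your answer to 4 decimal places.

Observed agreement pₒ = trace/N = 22/45 = 0.48889
Expected agreement pₑ = Σ (rowᵢ·colᵢ)/N² = (11·13 + 12·7 + 11·13 + 11·12)/45² = 0.24790
κ = (pₒ − pₑ)/(1 − pₑ) = (0.48889 − 0.24790)/(1 − 0.24790) = 0.3204

0.3204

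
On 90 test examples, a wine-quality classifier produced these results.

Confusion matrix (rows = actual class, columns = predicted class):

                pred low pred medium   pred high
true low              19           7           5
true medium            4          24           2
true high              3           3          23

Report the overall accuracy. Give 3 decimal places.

Accuracy = trace / total = (19+24+23=66) / 90 = 66/90 = 0.733

0.733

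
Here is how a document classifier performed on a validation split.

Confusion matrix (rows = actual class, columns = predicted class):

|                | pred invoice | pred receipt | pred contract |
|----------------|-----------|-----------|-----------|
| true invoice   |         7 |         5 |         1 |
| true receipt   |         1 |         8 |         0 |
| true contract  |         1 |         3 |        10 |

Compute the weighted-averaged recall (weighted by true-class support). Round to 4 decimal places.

Per-class recall (TP/(TP+FN)):
  invoice: TP=7, FN=5+1=6 → 7/13 = 0.53846
  receipt: TP=8, FN=1+0=1 → 8/9 = 0.88889
  contract: TP=10, FN=1+3=4 → 10/14 = 0.71429
Weighted-recall = Σ (supportᵢ/N)·recallᵢ with N=36: (13/36)·0.53846 + (9/36)·0.88889 + (14/36)·0.71429 = 0.6944

0.6944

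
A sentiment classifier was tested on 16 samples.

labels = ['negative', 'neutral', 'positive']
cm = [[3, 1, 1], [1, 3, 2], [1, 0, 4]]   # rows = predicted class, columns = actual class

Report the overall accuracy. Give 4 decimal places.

0.6250

Accuracy = trace / total = (3+3+4=10) / 16 = 10/16 = 0.6250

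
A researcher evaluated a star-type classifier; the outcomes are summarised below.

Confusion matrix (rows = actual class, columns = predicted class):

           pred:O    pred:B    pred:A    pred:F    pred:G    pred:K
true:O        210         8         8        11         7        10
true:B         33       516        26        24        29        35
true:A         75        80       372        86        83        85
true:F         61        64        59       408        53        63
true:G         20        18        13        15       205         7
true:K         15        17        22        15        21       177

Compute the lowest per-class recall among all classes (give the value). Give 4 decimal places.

0.4763

Per-class recall (TP/(TP+FN)):
  O: TP=210, FN=8+8+11+7+10=44 → 210/254 = 0.82677
  B: TP=516, FN=33+26+24+29+35=147 → 516/663 = 0.77828
  A: TP=372, FN=75+80+86+83+85=409 → 372/781 = 0.47631
  F: TP=408, FN=61+64+59+53+63=300 → 408/708 = 0.57627
  G: TP=205, FN=20+18+13+15+7=73 → 205/278 = 0.73741
  K: TP=177, FN=15+17+22+15+21=90 → 177/267 = 0.66292
Lowest is class 'A' with recall = 0.4763.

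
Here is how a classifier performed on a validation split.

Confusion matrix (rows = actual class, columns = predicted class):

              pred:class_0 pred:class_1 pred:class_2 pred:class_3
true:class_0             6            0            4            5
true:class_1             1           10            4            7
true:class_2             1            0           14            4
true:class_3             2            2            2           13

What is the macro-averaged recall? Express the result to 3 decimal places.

Per-class recall (TP/(TP+FN)):
  class_0: TP=6, FN=0+4+5=9 → 6/15 = 0.4000
  class_1: TP=10, FN=1+4+7=12 → 10/22 = 0.4545
  class_2: TP=14, FN=1+0+4=5 → 14/19 = 0.7368
  class_3: TP=13, FN=2+2+2=6 → 13/19 = 0.6842
Macro-recall = mean = (0.4000 + 0.4545 + 0.7368 + 0.6842) / 4 = 0.569

0.569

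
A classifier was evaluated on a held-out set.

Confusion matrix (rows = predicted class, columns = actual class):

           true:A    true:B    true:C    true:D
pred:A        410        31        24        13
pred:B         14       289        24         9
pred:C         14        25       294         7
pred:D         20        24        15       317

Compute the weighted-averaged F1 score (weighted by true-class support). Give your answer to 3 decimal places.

0.855

Per-class F1 score (2·TP/(2·TP+FP+FN)):
  A: TP=410, FP=31+24+13=68, FN=14+14+20=48 → 820/936 = 0.8761
  B: TP=289, FP=14+24+9=47, FN=31+25+24=80 → 578/705 = 0.8199
  C: TP=294, FP=14+25+7=46, FN=24+24+15=63 → 588/697 = 0.8436
  D: TP=317, FP=20+24+15=59, FN=13+9+7=29 → 634/722 = 0.8781
Weighted-F1 score = Σ (supportᵢ/N)·F1 scoreᵢ with N=1530: (458/1530)·0.8761 + (369/1530)·0.8199 + (357/1530)·0.8436 + (346/1530)·0.8781 = 0.855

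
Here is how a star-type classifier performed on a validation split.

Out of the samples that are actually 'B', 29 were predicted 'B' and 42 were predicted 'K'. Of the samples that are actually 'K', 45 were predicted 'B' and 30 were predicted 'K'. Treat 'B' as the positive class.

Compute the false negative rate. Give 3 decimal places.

FNR = FN/(FN+TP) = 42/(42+29) = 0.592

0.592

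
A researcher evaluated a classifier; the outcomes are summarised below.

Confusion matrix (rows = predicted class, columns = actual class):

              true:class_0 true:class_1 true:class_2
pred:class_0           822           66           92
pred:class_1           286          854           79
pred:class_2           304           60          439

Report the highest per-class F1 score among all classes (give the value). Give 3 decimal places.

0.777

Per-class F1 score (2·TP/(2·TP+FP+FN)):
  class_0: TP=822, FP=66+92=158, FN=286+304=590 → 1644/2392 = 0.6873
  class_1: TP=854, FP=286+79=365, FN=66+60=126 → 1708/2199 = 0.7767
  class_2: TP=439, FP=304+60=364, FN=92+79=171 → 878/1413 = 0.6214
Highest is class 'class_1' with F1 score = 0.777.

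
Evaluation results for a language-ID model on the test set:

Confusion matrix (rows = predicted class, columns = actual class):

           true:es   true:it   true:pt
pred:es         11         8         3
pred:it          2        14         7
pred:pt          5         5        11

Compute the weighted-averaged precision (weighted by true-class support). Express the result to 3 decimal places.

0.552

Per-class precision (TP/(TP+FP)):
  es: TP=11, FP=8+3=11 → 11/22 = 0.5000
  it: TP=14, FP=2+7=9 → 14/23 = 0.6087
  pt: TP=11, FP=5+5=10 → 11/21 = 0.5238
Weighted-precision = Σ (supportᵢ/N)·precisionᵢ with N=66: (18/66)·0.5000 + (27/66)·0.6087 + (21/66)·0.5238 = 0.552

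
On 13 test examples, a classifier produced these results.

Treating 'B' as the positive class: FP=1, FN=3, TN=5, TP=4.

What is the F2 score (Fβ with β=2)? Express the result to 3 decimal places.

Fβ = (1+β²)·TP / ((1+β²)·TP + β²·FN + FP), with β²=4
= 5·4 / (5·4 + 4·3 + 1) = 0.606

0.606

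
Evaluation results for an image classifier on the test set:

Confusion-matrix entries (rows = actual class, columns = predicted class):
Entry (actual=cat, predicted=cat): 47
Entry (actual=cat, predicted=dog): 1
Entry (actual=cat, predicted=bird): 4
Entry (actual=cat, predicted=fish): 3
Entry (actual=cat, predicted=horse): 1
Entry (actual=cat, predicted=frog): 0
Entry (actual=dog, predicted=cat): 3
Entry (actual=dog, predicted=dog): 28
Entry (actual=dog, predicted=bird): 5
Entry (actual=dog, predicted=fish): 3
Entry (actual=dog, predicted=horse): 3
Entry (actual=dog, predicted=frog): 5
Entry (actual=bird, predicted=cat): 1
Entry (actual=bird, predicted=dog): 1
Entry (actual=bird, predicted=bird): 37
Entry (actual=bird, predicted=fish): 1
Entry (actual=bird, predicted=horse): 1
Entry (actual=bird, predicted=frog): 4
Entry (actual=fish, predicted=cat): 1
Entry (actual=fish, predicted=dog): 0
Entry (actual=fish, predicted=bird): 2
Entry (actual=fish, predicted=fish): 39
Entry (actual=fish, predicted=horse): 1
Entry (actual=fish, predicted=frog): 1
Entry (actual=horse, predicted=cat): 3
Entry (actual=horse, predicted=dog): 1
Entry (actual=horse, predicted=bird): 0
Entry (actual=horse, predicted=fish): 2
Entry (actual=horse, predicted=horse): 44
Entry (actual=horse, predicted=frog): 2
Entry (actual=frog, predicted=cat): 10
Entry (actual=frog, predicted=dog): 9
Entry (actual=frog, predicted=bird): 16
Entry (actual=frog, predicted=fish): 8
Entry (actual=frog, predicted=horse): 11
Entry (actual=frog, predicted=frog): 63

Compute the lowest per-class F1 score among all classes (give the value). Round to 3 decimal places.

Per-class F1 score (2·TP/(2·TP+FP+FN)):
  cat: TP=47, FP=3+1+1+3+10=18, FN=1+4+3+1+0=9 → 94/121 = 0.7769
  dog: TP=28, FP=1+1+0+1+9=12, FN=3+5+3+3+5=19 → 56/87 = 0.6437
  bird: TP=37, FP=4+5+2+0+16=27, FN=1+1+1+1+4=8 → 74/109 = 0.6789
  fish: TP=39, FP=3+3+1+2+8=17, FN=1+0+2+1+1=5 → 78/100 = 0.7800
  horse: TP=44, FP=1+3+1+1+11=17, FN=3+1+0+2+2=8 → 88/113 = 0.7788
  frog: TP=63, FP=0+5+4+1+2=12, FN=10+9+16+8+11=54 → 126/192 = 0.6563
Lowest is class 'dog' with F1 score = 0.644.

0.644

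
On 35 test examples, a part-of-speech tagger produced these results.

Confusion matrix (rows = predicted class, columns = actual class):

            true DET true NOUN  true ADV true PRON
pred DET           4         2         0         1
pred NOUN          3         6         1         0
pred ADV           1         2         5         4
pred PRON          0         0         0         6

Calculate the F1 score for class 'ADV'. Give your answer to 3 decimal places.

F1 score = 2·TP/(2·TP+FP+FN).
ADV: TP=5, FP=1+2+4=7, FN=0+1+0=1 → 10/18 = 0.5556

0.556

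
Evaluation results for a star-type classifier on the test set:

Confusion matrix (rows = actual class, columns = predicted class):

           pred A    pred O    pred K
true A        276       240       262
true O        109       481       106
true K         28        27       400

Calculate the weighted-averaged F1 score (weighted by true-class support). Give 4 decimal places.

0.5816

Per-class F1 score (2·TP/(2·TP+FP+FN)):
  A: TP=276, FP=109+28=137, FN=240+262=502 → 552/1191 = 0.46348
  O: TP=481, FP=240+27=267, FN=109+106=215 → 962/1444 = 0.66620
  K: TP=400, FP=262+106=368, FN=28+27=55 → 800/1223 = 0.65413
Weighted-F1 score = Σ (supportᵢ/N)·F1 scoreᵢ with N=1929: (778/1929)·0.46348 + (696/1929)·0.66620 + (455/1929)·0.65413 = 0.5816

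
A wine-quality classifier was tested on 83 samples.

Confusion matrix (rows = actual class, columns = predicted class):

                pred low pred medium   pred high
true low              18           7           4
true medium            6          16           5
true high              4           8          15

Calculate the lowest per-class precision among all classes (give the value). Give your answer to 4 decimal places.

0.5161

Per-class precision (TP/(TP+FP)):
  low: TP=18, FP=6+4=10 → 18/28 = 0.64286
  medium: TP=16, FP=7+8=15 → 16/31 = 0.51613
  high: TP=15, FP=4+5=9 → 15/24 = 0.62500
Lowest is class 'medium' with precision = 0.5161.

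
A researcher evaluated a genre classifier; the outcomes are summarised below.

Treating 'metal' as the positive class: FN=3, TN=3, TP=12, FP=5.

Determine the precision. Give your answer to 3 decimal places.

0.706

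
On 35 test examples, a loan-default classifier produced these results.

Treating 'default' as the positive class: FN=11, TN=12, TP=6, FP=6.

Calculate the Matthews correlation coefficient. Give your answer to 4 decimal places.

0.0206

MCC = (TP·TN − FP·FN) / √((TP+FP)(TP+FN)(TN+FP)(TN+FN))
Numerator = 6·12 − 6·11 = 6
Denominator = √(12·17·18·23) = √84456 = 290.6131
MCC = 6 / 290.6131 = 0.0206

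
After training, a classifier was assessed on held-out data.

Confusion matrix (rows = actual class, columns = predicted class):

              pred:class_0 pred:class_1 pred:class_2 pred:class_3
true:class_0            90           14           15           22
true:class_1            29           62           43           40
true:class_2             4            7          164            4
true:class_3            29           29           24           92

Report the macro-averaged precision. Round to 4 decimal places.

0.5987

Per-class precision (TP/(TP+FP)):
  class_0: TP=90, FP=29+4+29=62 → 90/152 = 0.59211
  class_1: TP=62, FP=14+7+29=50 → 62/112 = 0.55357
  class_2: TP=164, FP=15+43+24=82 → 164/246 = 0.66667
  class_3: TP=92, FP=22+40+4=66 → 92/158 = 0.58228
Macro-precision = mean = (0.59211 + 0.55357 + 0.66667 + 0.58228) / 4 = 0.5987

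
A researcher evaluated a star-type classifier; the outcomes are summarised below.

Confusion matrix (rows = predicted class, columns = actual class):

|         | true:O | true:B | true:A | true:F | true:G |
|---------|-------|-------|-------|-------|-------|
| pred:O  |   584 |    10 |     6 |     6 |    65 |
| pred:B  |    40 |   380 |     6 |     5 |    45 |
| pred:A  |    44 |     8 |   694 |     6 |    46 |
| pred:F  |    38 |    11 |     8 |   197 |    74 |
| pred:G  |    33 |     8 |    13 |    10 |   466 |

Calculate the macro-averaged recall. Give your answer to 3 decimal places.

0.841

Per-class recall (TP/(TP+FN)):
  O: TP=584, FN=40+44+38+33=155 → 584/739 = 0.7903
  B: TP=380, FN=10+8+11+8=37 → 380/417 = 0.9113
  A: TP=694, FN=6+6+8+13=33 → 694/727 = 0.9546
  F: TP=197, FN=6+5+6+10=27 → 197/224 = 0.8795
  G: TP=466, FN=65+45+46+74=230 → 466/696 = 0.6695
Macro-recall = mean = (0.7903 + 0.9113 + 0.9546 + 0.8795 + 0.6695) / 5 = 0.841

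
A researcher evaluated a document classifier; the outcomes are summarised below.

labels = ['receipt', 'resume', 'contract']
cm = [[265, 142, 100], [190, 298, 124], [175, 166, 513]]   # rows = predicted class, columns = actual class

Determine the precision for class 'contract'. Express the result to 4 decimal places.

One-vs-rest for 'contract': TP = diagonal; FP = other classes predicted 'contract'; FN = 'contract' predicted as other.
precision = TP/(TP+FP).
contract: TP=513, FP=175+166=341 → 513/854 = 0.60070

0.6007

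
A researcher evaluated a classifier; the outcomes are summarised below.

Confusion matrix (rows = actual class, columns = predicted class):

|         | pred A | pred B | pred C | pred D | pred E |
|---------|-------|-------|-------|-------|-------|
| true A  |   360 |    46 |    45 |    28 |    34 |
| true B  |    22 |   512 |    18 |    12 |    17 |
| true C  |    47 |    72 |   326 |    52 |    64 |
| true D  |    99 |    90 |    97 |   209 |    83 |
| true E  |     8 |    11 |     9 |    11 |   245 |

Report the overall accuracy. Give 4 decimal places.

0.6563

Accuracy = trace / total = (360+512+326+209+245=1652) / 2517 = 1652/2517 = 0.6563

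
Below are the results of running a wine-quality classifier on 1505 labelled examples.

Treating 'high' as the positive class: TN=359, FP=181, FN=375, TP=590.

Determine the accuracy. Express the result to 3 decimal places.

Accuracy = (TP+TN)/N = (590+359)/1505 = 0.631

0.631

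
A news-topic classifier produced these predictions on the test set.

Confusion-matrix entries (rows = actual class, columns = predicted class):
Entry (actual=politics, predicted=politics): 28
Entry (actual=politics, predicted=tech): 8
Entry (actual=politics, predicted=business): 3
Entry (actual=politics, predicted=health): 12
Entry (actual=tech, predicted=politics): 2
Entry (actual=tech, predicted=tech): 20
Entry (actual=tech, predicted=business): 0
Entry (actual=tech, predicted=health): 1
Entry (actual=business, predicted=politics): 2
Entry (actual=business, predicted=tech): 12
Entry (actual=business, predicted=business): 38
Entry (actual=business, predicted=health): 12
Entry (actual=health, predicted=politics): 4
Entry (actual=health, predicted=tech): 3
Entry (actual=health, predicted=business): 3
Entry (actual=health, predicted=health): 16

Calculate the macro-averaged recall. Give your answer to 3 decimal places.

Per-class recall (TP/(TP+FN)):
  politics: TP=28, FN=8+3+12=23 → 28/51 = 0.5490
  tech: TP=20, FN=2+0+1=3 → 20/23 = 0.8696
  business: TP=38, FN=2+12+12=26 → 38/64 = 0.5938
  health: TP=16, FN=4+3+3=10 → 16/26 = 0.6154
Macro-recall = mean = (0.5490 + 0.8696 + 0.5938 + 0.6154) / 4 = 0.657

0.657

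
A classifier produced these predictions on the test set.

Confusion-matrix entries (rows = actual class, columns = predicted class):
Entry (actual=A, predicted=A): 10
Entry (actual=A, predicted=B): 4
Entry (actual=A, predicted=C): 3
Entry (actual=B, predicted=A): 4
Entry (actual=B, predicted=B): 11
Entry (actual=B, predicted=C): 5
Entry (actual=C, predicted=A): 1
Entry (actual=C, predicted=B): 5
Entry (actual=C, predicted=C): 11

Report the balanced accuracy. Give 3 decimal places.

Balanced accuracy = mean of per-class recall.
  A: recall = 10/17 = 0.5882
  B: recall = 11/20 = 0.5500
  C: recall = 11/17 = 0.6471
Mean = (0.5882 + 0.5500 + 0.6471) / 3 = 0.595

0.595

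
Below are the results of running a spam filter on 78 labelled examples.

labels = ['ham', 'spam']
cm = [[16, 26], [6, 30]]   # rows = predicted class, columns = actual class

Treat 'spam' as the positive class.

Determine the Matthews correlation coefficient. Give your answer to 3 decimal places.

MCC = (TP·TN − FP·FN) / √((TP+FP)(TP+FN)(TN+FP)(TN+FN))
Numerator = 30·16 − 6·26 = 324
Denominator = √(36·56·22·42) = √1862784 = 1364.8385
MCC = 324 / 1364.8385 = 0.237

0.237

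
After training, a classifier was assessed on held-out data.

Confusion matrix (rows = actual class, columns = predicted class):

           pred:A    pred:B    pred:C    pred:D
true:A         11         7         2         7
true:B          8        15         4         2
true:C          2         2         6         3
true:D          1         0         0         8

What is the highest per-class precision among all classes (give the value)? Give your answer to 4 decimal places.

Per-class precision (TP/(TP+FP)):
  A: TP=11, FP=8+2+1=11 → 11/22 = 0.50000
  B: TP=15, FP=7+2+0=9 → 15/24 = 0.62500
  C: TP=6, FP=2+4+0=6 → 6/12 = 0.50000
  D: TP=8, FP=7+2+3=12 → 8/20 = 0.40000
Highest is class 'B' with precision = 0.6250.

0.6250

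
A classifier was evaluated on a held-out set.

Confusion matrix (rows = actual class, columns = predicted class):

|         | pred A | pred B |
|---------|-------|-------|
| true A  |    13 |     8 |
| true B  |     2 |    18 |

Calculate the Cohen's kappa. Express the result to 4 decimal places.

0.5154

Observed agreement pₒ = trace/N = 31/41 = 0.75610
Expected agreement pₑ = Σ (rowᵢ·colᵢ)/N² = (21·15 + 20·26)/41² = 0.49673
κ = (pₒ − pₑ)/(1 − pₑ) = (0.75610 − 0.49673)/(1 − 0.49673) = 0.5154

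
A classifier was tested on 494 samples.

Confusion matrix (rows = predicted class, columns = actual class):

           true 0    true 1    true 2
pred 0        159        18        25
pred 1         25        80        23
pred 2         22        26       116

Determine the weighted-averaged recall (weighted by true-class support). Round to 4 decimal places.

Per-class recall (TP/(TP+FN)):
  0: TP=159, FN=25+22=47 → 159/206 = 0.77184
  1: TP=80, FN=18+26=44 → 80/124 = 0.64516
  2: TP=116, FN=25+23=48 → 116/164 = 0.70732
Weighted-recall = Σ (supportᵢ/N)·recallᵢ with N=494: (206/494)·0.77184 + (124/494)·0.64516 + (164/494)·0.70732 = 0.7186

0.7186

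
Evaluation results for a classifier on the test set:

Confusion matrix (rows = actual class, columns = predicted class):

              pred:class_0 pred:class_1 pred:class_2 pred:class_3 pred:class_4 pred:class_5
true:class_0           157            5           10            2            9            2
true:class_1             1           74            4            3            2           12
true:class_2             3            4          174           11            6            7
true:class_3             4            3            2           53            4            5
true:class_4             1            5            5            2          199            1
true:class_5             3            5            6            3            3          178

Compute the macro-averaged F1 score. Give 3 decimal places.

0.840

Per-class F1 score (2·TP/(2·TP+FP+FN)):
  class_0: TP=157, FP=1+3+4+1+3=12, FN=5+10+2+9+2=28 → 314/354 = 0.8870
  class_1: TP=74, FP=5+4+3+5+5=22, FN=1+4+3+2+12=22 → 148/192 = 0.7708
  class_2: TP=174, FP=10+4+2+5+6=27, FN=3+4+11+6+7=31 → 348/406 = 0.8571
  class_3: TP=53, FP=2+3+11+2+3=21, FN=4+3+2+4+5=18 → 106/145 = 0.7310
  class_4: TP=199, FP=9+2+6+4+3=24, FN=1+5+5+2+1=14 → 398/436 = 0.9128
  class_5: TP=178, FP=2+12+7+5+1=27, FN=3+5+6+3+3=20 → 356/403 = 0.8834
Macro-F1 score = mean = (0.8870 + 0.7708 + 0.8571 + 0.7310 + 0.9128 + 0.8834) / 6 = 0.840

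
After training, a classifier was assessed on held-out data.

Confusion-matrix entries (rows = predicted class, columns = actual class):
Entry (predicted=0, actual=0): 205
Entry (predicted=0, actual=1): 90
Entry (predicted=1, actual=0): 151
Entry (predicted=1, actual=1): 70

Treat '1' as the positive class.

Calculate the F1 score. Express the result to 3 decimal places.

0.367

Precision = TP/(TP+FP) = 70/221 = 0.3167
Recall = TP/(TP+FN) = 70/160 = 0.4375
F1 = 2·TP/(2·TP+FP+FN) = 140/381 = 0.367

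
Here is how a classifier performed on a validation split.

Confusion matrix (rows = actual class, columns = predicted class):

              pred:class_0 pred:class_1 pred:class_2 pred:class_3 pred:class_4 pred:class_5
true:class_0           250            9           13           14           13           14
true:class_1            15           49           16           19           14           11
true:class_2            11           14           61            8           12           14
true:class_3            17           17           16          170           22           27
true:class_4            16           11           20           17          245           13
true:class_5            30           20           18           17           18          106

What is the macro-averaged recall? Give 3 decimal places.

Per-class recall (TP/(TP+FN)):
  class_0: TP=250, FN=9+13+14+13+14=63 → 250/313 = 0.7987
  class_1: TP=49, FN=15+16+19+14+11=75 → 49/124 = 0.3952
  class_2: TP=61, FN=11+14+8+12+14=59 → 61/120 = 0.5083
  class_3: TP=170, FN=17+17+16+22+27=99 → 170/269 = 0.6320
  class_4: TP=245, FN=16+11+20+17+13=77 → 245/322 = 0.7609
  class_5: TP=106, FN=30+20+18+17+18=103 → 106/209 = 0.5072
Macro-recall = mean = (0.7987 + 0.3952 + 0.5083 + 0.6320 + 0.7609 + 0.5072) / 6 = 0.600

0.600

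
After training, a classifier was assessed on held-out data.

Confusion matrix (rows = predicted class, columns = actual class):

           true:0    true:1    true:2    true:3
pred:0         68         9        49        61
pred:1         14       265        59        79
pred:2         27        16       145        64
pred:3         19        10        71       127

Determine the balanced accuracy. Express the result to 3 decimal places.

0.561

Balanced accuracy = mean of per-class recall.
  0: recall = 68/128 = 0.5313
  1: recall = 265/300 = 0.8833
  2: recall = 145/324 = 0.4475
  3: recall = 127/331 = 0.3837
Mean = (0.5313 + 0.8833 + 0.4475 + 0.3837) / 4 = 0.561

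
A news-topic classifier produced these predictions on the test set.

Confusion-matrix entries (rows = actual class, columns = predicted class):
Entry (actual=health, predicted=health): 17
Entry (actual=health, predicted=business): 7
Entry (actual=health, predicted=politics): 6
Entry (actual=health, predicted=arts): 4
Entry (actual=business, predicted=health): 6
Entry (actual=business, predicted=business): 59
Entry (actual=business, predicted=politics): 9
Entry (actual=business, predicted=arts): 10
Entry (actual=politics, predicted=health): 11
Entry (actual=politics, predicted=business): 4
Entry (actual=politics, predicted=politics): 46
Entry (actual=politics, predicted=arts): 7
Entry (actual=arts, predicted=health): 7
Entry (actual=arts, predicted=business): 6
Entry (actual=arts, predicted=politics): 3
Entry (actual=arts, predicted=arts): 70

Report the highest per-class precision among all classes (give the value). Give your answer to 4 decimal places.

0.7763

Per-class precision (TP/(TP+FP)):
  health: TP=17, FP=6+11+7=24 → 17/41 = 0.41463
  business: TP=59, FP=7+4+6=17 → 59/76 = 0.77632
  politics: TP=46, FP=6+9+3=18 → 46/64 = 0.71875
  arts: TP=70, FP=4+10+7=21 → 70/91 = 0.76923
Highest is class 'business' with precision = 0.7763.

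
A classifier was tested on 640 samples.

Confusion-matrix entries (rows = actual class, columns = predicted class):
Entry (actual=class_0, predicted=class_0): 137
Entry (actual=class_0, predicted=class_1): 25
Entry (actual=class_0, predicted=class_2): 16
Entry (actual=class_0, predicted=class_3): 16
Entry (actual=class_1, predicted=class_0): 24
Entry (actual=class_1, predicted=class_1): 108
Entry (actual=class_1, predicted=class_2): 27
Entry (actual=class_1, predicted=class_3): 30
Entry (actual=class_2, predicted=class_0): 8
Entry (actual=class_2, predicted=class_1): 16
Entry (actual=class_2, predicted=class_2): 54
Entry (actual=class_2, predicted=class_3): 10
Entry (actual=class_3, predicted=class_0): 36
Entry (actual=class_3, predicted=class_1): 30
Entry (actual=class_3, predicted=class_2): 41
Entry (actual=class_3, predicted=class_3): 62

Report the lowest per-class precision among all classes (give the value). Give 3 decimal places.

0.391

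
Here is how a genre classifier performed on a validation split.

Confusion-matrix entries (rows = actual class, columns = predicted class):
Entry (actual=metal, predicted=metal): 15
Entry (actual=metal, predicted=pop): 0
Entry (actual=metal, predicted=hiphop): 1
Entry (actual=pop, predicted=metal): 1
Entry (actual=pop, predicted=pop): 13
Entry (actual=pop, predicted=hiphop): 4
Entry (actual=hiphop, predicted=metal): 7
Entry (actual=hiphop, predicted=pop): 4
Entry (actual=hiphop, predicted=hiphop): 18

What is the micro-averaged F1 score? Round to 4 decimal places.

Micro-averaging pools counts across classes: ΣTP=46, ΣFP=17, ΣFN=17.
Micro-F1 score = 2·TP/(2·TP+FP+FN) on pooled counts = 0.7302 (equals overall accuracy in single-label multiclass).

0.7302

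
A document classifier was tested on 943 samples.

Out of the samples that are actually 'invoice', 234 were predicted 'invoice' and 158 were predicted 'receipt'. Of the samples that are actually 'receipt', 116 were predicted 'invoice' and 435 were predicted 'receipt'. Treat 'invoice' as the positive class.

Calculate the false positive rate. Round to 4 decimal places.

FPR = FP/(FP+TN) = 116/(116+435) = 0.2105

0.2105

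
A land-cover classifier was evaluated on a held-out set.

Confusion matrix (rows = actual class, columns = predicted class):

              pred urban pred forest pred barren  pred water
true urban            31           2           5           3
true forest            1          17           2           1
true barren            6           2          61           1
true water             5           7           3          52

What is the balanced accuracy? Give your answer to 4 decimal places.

0.8033

Balanced accuracy = mean of per-class recall.
  urban: recall = 31/41 = 0.75610
  forest: recall = 17/21 = 0.80952
  barren: recall = 61/70 = 0.87143
  water: recall = 52/67 = 0.77612
Mean = (0.75610 + 0.80952 + 0.87143 + 0.77612) / 4 = 0.8033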